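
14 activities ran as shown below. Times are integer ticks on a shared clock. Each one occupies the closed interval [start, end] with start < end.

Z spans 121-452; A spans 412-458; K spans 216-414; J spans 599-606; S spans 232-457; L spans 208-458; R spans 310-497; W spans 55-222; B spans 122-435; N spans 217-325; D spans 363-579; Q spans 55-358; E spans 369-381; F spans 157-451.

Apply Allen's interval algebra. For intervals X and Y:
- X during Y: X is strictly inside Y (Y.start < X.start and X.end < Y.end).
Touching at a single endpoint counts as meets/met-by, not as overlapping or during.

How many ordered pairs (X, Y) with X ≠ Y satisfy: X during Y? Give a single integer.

23

Checking all 182 ordered pairs for relation 'during'; matching pairs in alphabetical order:
(A, D): A during D ✓
(A, R): A during R ✓
(B, Z): B during Z ✓
(E, B): E during B ✓
(E, D): E during D ✓
(E, F): E during F ✓
(E, K): E during K ✓
(E, L): E during L ✓
(E, R): E during R ✓
(E, S): E during S ✓
(E, Z): E during Z ✓
(F, Z): F during Z ✓
(K, B): K during B ✓
(K, F): K during F ✓
(K, L): K during L ✓
(K, Z): K during Z ✓
(N, B): N during B ✓
(N, F): N during F ✓
(N, K): N during K ✓
(N, L): N during L ✓
(N, Q): N during Q ✓
(N, Z): N during Z ✓
(S, L): S during L ✓
Count: 23.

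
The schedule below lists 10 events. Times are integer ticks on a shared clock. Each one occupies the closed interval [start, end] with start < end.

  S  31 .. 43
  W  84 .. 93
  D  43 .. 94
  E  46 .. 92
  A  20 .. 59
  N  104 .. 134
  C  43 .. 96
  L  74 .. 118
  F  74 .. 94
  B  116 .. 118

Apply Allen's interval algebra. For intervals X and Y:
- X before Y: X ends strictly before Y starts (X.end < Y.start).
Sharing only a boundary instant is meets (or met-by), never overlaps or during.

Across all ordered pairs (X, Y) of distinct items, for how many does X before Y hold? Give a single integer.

Checking all 90 ordered pairs for relation 'before'; matching pairs in alphabetical order:
(A, B): A before B ✓
(A, F): A before F ✓
(A, L): A before L ✓
(A, N): A before N ✓
(A, W): A before W ✓
(C, B): C before B ✓
(C, N): C before N ✓
(D, B): D before B ✓
(D, N): D before N ✓
(E, B): E before B ✓
(E, N): E before N ✓
(F, B): F before B ✓
(F, N): F before N ✓
(S, B): S before B ✓
(S, E): S before E ✓
(S, F): S before F ✓
(S, L): S before L ✓
(S, N): S before N ✓
(S, W): S before W ✓
(W, B): W before B ✓
(W, N): W before N ✓
Count: 21.

21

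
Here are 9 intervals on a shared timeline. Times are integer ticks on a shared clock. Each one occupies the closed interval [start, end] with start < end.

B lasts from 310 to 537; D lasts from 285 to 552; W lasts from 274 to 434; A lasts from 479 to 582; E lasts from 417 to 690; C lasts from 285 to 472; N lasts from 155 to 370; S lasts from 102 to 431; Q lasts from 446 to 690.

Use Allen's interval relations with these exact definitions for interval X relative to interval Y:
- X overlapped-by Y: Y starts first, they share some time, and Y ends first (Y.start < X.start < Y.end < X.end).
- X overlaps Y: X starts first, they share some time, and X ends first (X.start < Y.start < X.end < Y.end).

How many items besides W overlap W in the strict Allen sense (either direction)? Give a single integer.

Target W = [274, 434].
A [479, 582] → after → no.
B [310, 537] → overlapped-by → counts.
C [285, 472] → overlapped-by → counts.
D [285, 552] → overlapped-by → counts.
E [417, 690] → overlapped-by → counts.
N [155, 370] → overlaps → counts.
Q [446, 690] → after → no.
S [102, 431] → overlaps → counts.
Total: 6.

6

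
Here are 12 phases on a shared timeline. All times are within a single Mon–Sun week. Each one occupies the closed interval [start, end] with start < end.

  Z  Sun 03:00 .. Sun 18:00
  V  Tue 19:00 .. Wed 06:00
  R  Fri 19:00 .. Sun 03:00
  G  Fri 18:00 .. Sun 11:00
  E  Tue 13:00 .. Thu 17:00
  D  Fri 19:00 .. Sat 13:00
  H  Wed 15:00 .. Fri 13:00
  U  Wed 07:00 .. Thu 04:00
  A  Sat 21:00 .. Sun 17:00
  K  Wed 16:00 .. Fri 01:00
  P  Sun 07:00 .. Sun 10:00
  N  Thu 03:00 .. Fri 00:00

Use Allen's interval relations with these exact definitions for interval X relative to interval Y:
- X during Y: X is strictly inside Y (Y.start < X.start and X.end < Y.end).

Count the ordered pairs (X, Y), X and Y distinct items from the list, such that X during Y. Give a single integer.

Checking all 132 ordered pairs for relation 'during'; matching pairs in alphabetical order:
(D, G): D during G ✓
(K, H): K during H ✓
(N, H): N during H ✓
(N, K): N during K ✓
(P, A): P during A ✓
(P, G): P during G ✓
(P, Z): P during Z ✓
(R, G): R during G ✓
(U, E): U during E ✓
(V, E): V during E ✓
Count: 10.

10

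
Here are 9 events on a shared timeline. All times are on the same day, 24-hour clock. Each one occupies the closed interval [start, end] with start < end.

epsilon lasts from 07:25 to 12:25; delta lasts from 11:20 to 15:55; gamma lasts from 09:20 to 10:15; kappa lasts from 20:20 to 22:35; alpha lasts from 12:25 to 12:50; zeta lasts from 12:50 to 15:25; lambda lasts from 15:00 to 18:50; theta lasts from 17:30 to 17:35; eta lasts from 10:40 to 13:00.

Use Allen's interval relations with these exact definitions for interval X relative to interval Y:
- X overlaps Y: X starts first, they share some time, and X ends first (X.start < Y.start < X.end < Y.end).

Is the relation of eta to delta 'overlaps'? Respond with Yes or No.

eta = [10:40, 13:00], delta = [11:20, 15:55].
Actual relation of eta to delta: overlaps.
Asked whether 'overlaps' holds → Yes.

Yes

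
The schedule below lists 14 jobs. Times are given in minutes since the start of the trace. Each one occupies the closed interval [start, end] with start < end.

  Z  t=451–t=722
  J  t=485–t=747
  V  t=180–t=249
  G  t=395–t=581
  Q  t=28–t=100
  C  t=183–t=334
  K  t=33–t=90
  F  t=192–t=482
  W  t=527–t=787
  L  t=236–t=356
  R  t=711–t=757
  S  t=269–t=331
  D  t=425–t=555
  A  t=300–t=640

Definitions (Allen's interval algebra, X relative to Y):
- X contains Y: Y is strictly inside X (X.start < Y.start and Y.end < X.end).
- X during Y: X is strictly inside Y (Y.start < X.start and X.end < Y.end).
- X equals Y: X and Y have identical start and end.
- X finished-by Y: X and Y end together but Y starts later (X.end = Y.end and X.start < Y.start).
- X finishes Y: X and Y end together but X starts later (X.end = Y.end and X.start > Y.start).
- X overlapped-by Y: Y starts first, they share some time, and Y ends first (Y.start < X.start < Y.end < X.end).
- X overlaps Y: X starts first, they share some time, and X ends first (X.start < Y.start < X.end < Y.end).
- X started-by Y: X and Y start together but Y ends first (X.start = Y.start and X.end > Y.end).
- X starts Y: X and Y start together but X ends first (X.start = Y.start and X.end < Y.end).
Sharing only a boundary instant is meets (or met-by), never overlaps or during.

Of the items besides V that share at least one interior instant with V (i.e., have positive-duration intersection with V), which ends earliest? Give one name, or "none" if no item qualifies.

C

Target V = [t=180, t=249].
A [t=300, t=640] → after → excluded.
C [t=183, t=334] → overlapped-by → candidate.
D [t=425, t=555] → after → excluded.
F [t=192, t=482] → overlapped-by → candidate.
G [t=395, t=581] → after → excluded.
J [t=485, t=747] → after → excluded.
K [t=33, t=90] → before → excluded.
L [t=236, t=356] → overlapped-by → candidate.
Q [t=28, t=100] → before → excluded.
R [t=711, t=757] → after → excluded.
S [t=269, t=331] → after → excluded.
W [t=527, t=787] → after → excluded.
Z [t=451, t=722] → after → excluded.
Among candidates, earliest end is t=334 → C.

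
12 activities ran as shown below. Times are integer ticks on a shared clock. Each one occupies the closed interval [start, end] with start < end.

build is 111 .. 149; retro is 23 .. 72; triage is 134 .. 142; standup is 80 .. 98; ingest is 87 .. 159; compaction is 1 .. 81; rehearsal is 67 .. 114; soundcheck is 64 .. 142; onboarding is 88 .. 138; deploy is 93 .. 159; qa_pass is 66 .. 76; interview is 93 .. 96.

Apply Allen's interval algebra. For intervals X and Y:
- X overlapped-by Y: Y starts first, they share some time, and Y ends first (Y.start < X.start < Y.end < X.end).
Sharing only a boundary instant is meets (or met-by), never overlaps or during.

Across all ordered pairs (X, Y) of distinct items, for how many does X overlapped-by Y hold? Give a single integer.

20

Checking all 132 ordered pairs for relation 'overlapped-by'; matching pairs in alphabetical order:
(build, onboarding): build overlapped-by onboarding ✓
(build, rehearsal): build overlapped-by rehearsal ✓
(build, soundcheck): build overlapped-by soundcheck ✓
(deploy, onboarding): deploy overlapped-by onboarding ✓
(deploy, rehearsal): deploy overlapped-by rehearsal ✓
(deploy, soundcheck): deploy overlapped-by soundcheck ✓
(deploy, standup): deploy overlapped-by standup ✓
(ingest, rehearsal): ingest overlapped-by rehearsal ✓
(ingest, soundcheck): ingest overlapped-by soundcheck ✓
(ingest, standup): ingest overlapped-by standup ✓
(onboarding, rehearsal): onboarding overlapped-by rehearsal ✓
(onboarding, standup): onboarding overlapped-by standup ✓
(qa_pass, retro): qa_pass overlapped-by retro ✓
(rehearsal, compaction): rehearsal overlapped-by compaction ✓
(rehearsal, qa_pass): rehearsal overlapped-by qa_pass ✓
(rehearsal, retro): rehearsal overlapped-by retro ✓
(soundcheck, compaction): soundcheck overlapped-by compaction ✓
(soundcheck, retro): soundcheck overlapped-by retro ✓
(standup, compaction): standup overlapped-by compaction ✓
(triage, onboarding): triage overlapped-by onboarding ✓
Count: 20.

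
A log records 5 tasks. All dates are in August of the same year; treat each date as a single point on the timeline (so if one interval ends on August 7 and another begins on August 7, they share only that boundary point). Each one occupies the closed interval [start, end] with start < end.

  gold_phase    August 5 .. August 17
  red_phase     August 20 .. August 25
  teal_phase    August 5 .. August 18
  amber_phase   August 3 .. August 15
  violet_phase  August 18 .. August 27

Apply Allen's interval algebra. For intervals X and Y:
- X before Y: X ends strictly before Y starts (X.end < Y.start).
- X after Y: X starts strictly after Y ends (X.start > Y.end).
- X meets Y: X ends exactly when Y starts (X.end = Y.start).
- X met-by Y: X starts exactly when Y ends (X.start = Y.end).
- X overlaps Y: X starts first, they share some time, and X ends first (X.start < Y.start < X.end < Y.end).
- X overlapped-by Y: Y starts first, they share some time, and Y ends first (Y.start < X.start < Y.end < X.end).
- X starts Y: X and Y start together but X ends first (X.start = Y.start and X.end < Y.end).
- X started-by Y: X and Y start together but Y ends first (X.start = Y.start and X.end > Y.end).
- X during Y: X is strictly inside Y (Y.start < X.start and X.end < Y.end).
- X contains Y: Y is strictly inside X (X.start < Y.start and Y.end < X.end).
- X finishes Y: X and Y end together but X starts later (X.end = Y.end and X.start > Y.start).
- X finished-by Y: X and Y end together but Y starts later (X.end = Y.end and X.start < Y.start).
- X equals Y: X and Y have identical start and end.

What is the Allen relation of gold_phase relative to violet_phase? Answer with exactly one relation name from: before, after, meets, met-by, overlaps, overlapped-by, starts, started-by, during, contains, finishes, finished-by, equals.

gold_phase = [August 5, August 17]; violet_phase = [August 18, August 27].
Compare endpoints: gold_phase.start < violet_phase.start, gold_phase.start < violet_phase.end, gold_phase.end < violet_phase.start, gold_phase.end < violet_phase.end.
That pattern is 'before'.

before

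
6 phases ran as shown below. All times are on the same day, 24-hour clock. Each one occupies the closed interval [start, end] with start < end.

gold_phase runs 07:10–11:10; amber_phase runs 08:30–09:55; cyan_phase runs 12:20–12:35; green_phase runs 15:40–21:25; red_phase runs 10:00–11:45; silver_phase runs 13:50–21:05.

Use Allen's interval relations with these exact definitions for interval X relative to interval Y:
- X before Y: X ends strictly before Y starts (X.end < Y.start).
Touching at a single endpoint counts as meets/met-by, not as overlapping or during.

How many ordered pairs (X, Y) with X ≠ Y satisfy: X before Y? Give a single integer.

Checking all 30 ordered pairs for relation 'before'; matching pairs in alphabetical order:
(amber_phase, cyan_phase): amber_phase before cyan_phase ✓
(amber_phase, green_phase): amber_phase before green_phase ✓
(amber_phase, red_phase): amber_phase before red_phase ✓
(amber_phase, silver_phase): amber_phase before silver_phase ✓
(cyan_phase, green_phase): cyan_phase before green_phase ✓
(cyan_phase, silver_phase): cyan_phase before silver_phase ✓
(gold_phase, cyan_phase): gold_phase before cyan_phase ✓
(gold_phase, green_phase): gold_phase before green_phase ✓
(gold_phase, silver_phase): gold_phase before silver_phase ✓
(red_phase, cyan_phase): red_phase before cyan_phase ✓
(red_phase, green_phase): red_phase before green_phase ✓
(red_phase, silver_phase): red_phase before silver_phase ✓
Count: 12.

12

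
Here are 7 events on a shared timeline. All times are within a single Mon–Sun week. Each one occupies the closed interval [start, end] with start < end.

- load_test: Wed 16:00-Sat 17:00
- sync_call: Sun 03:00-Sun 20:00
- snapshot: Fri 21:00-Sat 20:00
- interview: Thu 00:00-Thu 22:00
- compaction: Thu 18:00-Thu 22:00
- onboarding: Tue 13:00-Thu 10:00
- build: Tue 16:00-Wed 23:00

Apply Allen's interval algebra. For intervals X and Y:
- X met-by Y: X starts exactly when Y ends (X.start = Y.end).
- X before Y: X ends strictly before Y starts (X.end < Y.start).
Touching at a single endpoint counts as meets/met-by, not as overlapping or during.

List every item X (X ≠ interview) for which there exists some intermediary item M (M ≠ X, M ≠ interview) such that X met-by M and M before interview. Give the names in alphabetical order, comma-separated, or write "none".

none

Target interview = [Thu 00:00, Thu 22:00].
Intermediaries M with M before interview: build.
Via build — items with X met-by build: none.
Union: none.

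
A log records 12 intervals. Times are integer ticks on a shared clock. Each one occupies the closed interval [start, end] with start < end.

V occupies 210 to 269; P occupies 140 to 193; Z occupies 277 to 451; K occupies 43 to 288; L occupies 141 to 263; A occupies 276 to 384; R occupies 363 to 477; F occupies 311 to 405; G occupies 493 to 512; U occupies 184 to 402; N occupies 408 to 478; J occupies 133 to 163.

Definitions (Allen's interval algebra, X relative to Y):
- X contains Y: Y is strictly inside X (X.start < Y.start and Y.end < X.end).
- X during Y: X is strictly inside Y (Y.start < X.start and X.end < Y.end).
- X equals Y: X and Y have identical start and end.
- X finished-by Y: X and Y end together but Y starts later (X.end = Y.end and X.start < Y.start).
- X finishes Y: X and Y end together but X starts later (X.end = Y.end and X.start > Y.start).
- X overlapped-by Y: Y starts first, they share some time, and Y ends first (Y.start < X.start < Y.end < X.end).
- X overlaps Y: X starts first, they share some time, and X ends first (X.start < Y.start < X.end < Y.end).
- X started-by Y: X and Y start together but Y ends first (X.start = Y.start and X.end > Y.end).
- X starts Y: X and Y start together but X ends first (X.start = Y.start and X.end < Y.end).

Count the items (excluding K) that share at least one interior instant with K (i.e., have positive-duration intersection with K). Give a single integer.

Target K = [43, 288].
A [276, 384] → overlapped-by → counts.
F [311, 405] → after → no.
G [493, 512] → after → no.
J [133, 163] → during → counts.
L [141, 263] → during → counts.
N [408, 478] → after → no.
P [140, 193] → during → counts.
R [363, 477] → after → no.
U [184, 402] → overlapped-by → counts.
V [210, 269] → during → counts.
Z [277, 451] → overlapped-by → counts.
Total: 7.

7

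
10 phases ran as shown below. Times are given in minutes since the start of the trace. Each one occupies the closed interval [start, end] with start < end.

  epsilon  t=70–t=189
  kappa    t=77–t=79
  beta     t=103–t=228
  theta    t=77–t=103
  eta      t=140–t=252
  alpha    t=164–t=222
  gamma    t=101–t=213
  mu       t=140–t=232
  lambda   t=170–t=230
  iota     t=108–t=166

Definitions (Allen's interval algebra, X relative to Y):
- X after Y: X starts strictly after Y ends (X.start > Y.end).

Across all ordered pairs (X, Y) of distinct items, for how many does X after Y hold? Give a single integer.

Checking all 90 ordered pairs for relation 'after'; matching pairs in alphabetical order:
(alpha, kappa): alpha after kappa ✓
(alpha, theta): alpha after theta ✓
(beta, kappa): beta after kappa ✓
(eta, kappa): eta after kappa ✓
(eta, theta): eta after theta ✓
(gamma, kappa): gamma after kappa ✓
(iota, kappa): iota after kappa ✓
(iota, theta): iota after theta ✓
(lambda, iota): lambda after iota ✓
(lambda, kappa): lambda after kappa ✓
(lambda, theta): lambda after theta ✓
(mu, kappa): mu after kappa ✓
(mu, theta): mu after theta ✓
Count: 13.

13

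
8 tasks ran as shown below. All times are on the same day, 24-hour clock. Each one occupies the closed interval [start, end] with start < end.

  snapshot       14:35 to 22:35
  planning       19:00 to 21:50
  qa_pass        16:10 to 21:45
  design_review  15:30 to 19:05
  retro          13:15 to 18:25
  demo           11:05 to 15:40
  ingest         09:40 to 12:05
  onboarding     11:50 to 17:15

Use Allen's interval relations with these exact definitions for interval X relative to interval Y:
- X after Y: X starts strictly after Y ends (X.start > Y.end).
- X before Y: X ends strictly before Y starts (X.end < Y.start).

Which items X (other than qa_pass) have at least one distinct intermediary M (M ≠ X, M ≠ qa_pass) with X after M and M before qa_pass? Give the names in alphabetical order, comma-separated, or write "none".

Target qa_pass = [16:10, 21:45].
Intermediaries M with M before qa_pass: demo, ingest.
Via demo — items with X after demo: planning.
Via ingest — items with X after ingest: design_review, planning, retro, snapshot.
Union: design_review, planning, retro, snapshot.

design_review, planning, retro, snapshot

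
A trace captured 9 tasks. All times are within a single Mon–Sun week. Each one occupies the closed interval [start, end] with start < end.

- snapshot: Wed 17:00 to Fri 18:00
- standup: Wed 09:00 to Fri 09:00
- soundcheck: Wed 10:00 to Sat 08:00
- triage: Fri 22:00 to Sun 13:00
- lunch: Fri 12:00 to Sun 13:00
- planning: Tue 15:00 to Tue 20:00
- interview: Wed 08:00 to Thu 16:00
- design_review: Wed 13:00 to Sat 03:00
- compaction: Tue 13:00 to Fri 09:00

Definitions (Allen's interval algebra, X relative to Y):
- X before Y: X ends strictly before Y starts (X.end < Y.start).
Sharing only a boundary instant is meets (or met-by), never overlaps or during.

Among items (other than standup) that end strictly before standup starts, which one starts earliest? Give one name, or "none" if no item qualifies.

Target standup = [Wed 09:00, Fri 09:00].
compaction [Tue 13:00, Fri 09:00] → finished-by → excluded.
design_review [Wed 13:00, Sat 03:00] → overlapped-by → excluded.
interview [Wed 08:00, Thu 16:00] → overlaps → excluded.
lunch [Fri 12:00, Sun 13:00] → after → excluded.
planning [Tue 15:00, Tue 20:00] → before → candidate.
snapshot [Wed 17:00, Fri 18:00] → overlapped-by → excluded.
soundcheck [Wed 10:00, Sat 08:00] → overlapped-by → excluded.
triage [Fri 22:00, Sun 13:00] → after → excluded.
Among candidates, earliest start is Tue 15:00 → planning.

planning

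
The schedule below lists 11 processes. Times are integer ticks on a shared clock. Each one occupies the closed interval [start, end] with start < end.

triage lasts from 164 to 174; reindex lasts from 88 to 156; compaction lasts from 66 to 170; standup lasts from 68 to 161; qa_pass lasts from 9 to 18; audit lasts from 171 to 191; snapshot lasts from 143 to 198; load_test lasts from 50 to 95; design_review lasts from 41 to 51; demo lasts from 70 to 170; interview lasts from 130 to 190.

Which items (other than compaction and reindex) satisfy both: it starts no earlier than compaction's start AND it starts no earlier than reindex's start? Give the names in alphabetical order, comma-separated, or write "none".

Conditions: its start is no earlier than compaction's start (X.start >= 66) AND its start is no earlier than reindex's start (X.start >= 88).
audit: start 171 >= 66? ✓; start 171 >= 88? ✓ → yes.
demo: start 70 >= 66? ✓; start 70 >= 88? ✗ → no.
design_review: start 41 >= 66? ✗; start 41 >= 88? ✗ → no.
interview: start 130 >= 66? ✓; start 130 >= 88? ✓ → yes.
load_test: start 50 >= 66? ✗; start 50 >= 88? ✗ → no.
qa_pass: start 9 >= 66? ✗; start 9 >= 88? ✗ → no.
snapshot: start 143 >= 66? ✓; start 143 >= 88? ✓ → yes.
standup: start 68 >= 66? ✓; start 68 >= 88? ✗ → no.
triage: start 164 >= 66? ✓; start 164 >= 88? ✓ → yes.
Result: audit, interview, snapshot, triage.

audit, interview, snapshot, triage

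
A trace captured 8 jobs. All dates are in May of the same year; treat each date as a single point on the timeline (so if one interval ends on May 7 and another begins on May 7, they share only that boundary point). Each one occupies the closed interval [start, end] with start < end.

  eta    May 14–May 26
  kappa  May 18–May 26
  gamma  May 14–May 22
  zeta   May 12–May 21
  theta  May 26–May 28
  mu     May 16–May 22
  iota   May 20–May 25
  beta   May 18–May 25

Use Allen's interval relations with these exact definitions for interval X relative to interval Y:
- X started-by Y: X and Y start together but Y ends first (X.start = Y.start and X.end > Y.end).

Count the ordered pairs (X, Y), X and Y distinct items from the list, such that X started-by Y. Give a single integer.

2

Checking all 56 ordered pairs for relation 'started-by'; matching pairs in alphabetical order:
(eta, gamma): eta started-by gamma ✓
(kappa, beta): kappa started-by beta ✓
Count: 2.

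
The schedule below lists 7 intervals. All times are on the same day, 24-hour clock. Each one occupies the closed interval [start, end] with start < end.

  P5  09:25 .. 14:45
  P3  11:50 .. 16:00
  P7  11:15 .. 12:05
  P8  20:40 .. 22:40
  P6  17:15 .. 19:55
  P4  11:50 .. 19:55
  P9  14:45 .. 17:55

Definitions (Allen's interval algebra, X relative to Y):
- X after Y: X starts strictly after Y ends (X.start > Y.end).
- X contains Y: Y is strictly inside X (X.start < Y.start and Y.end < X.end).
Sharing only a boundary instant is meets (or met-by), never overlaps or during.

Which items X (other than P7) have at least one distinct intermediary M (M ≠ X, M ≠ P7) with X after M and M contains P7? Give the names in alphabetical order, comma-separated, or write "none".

P6, P8

Target P7 = [11:15, 12:05].
Intermediaries M with M contains P7: P5.
Via P5 — items with X after P5: P6, P8.
Union: P6, P8.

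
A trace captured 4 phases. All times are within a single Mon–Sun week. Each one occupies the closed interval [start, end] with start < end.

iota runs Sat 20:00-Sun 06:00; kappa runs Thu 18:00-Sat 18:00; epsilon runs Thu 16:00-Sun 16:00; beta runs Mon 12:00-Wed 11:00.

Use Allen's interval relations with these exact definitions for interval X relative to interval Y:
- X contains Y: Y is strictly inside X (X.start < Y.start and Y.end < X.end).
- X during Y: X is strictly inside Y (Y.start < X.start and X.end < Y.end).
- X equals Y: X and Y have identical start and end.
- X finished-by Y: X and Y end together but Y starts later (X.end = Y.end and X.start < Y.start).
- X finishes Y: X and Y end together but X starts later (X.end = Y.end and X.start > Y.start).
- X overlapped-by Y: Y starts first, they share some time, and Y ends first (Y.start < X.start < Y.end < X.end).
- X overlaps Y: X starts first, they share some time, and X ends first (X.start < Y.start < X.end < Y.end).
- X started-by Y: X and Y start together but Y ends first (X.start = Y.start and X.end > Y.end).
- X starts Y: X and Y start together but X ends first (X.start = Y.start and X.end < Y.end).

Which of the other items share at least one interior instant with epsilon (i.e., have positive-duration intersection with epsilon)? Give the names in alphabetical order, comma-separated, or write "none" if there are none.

Target epsilon = [Thu 16:00, Sun 16:00].
beta [Mon 12:00, Wed 11:00] → before → no.
iota [Sat 20:00, Sun 06:00] → during → yes.
kappa [Thu 18:00, Sat 18:00] → during → yes.
Result: iota, kappa.

iota, kappa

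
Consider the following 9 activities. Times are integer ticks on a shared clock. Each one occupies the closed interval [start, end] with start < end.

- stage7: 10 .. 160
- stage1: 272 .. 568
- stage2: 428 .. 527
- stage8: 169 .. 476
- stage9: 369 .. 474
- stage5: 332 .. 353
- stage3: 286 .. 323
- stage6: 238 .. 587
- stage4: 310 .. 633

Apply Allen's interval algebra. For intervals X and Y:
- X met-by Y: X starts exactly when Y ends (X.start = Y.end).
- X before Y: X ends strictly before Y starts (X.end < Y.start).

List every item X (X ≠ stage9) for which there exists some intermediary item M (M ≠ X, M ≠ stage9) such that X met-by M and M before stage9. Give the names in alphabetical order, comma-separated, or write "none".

Target stage9 = [369, 474].
Intermediaries M with M before stage9: stage3, stage5, stage7.
Via stage3 — items with X met-by stage3: none.
Via stage5 — items with X met-by stage5: none.
Via stage7 — items with X met-by stage7: none.
Union: none.

none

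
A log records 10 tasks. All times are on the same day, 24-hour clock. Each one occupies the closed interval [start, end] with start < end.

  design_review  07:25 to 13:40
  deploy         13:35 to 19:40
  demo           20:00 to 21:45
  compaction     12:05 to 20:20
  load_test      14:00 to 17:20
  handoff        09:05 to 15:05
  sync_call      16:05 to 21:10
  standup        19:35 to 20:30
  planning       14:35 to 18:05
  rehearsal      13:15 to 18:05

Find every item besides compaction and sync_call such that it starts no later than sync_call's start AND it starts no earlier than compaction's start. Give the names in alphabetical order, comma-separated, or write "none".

Conditions: its start is no later than sync_call's start (X.start <= 16:05) AND its start is no earlier than compaction's start (X.start >= 12:05).
demo: start 20:00 <= 16:05? ✗; start 20:00 >= 12:05? ✓ → no.
deploy: start 13:35 <= 16:05? ✓; start 13:35 >= 12:05? ✓ → yes.
design_review: start 07:25 <= 16:05? ✓; start 07:25 >= 12:05? ✗ → no.
handoff: start 09:05 <= 16:05? ✓; start 09:05 >= 12:05? ✗ → no.
load_test: start 14:00 <= 16:05? ✓; start 14:00 >= 12:05? ✓ → yes.
planning: start 14:35 <= 16:05? ✓; start 14:35 >= 12:05? ✓ → yes.
rehearsal: start 13:15 <= 16:05? ✓; start 13:15 >= 12:05? ✓ → yes.
standup: start 19:35 <= 16:05? ✗; start 19:35 >= 12:05? ✓ → no.
Result: deploy, load_test, planning, rehearsal.

deploy, load_test, planning, rehearsal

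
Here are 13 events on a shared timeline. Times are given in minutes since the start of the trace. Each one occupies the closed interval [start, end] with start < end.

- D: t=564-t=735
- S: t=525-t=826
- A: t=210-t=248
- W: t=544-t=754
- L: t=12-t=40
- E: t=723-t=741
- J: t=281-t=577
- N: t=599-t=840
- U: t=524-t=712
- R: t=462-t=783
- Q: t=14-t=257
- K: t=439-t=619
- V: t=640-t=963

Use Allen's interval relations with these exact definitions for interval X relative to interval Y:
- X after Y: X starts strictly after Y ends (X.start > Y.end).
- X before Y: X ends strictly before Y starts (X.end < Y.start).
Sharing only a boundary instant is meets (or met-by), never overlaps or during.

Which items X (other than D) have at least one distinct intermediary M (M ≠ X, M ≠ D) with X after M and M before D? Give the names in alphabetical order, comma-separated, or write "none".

Target D = [t=564, t=735].
Intermediaries M with M before D: A, L, Q.
Via A — items with X after A: E, J, K, N, R, S, U, V, W.
Via L — items with X after L: A, E, J, K, N, R, S, U, V, W.
Via Q — items with X after Q: E, J, K, N, R, S, U, V, W.
Union: A, E, J, K, N, R, S, U, V, W.

A, E, J, K, N, R, S, U, V, W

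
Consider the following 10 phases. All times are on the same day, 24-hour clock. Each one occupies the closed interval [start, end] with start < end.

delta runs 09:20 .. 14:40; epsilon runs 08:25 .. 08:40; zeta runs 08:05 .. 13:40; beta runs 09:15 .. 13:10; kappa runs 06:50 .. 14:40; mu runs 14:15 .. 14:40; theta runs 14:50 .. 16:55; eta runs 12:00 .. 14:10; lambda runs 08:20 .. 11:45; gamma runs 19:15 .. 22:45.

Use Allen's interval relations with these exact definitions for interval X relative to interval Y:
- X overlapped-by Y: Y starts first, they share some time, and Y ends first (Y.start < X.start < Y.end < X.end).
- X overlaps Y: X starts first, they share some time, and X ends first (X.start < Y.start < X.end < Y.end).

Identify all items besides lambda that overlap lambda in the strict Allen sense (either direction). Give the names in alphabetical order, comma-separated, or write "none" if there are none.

beta, delta

Target lambda = [08:20, 11:45].
beta [09:15, 13:10] → overlapped-by → yes.
delta [09:20, 14:40] → overlapped-by → yes.
epsilon [08:25, 08:40] → during → no.
eta [12:00, 14:10] → after → no.
gamma [19:15, 22:45] → after → no.
kappa [06:50, 14:40] → contains → no.
mu [14:15, 14:40] → after → no.
theta [14:50, 16:55] → after → no.
zeta [08:05, 13:40] → contains → no.
Result: beta, delta.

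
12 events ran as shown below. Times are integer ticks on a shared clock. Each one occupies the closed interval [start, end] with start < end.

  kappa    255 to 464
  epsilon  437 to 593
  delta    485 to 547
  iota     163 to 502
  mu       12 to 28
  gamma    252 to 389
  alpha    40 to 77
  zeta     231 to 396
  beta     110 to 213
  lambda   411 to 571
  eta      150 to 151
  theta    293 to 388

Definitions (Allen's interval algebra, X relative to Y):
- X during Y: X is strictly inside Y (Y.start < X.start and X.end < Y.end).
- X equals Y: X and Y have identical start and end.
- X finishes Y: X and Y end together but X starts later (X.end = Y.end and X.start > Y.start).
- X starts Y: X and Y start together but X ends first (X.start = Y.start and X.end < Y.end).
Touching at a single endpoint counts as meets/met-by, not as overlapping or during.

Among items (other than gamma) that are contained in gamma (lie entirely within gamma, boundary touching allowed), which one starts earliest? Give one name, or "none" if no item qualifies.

theta

Target gamma = [252, 389].
alpha [40, 77] → before → excluded.
beta [110, 213] → before → excluded.
delta [485, 547] → after → excluded.
epsilon [437, 593] → after → excluded.
eta [150, 151] → before → excluded.
iota [163, 502] → contains → excluded.
kappa [255, 464] → overlapped-by → excluded.
lambda [411, 571] → after → excluded.
mu [12, 28] → before → excluded.
theta [293, 388] → during → candidate.
zeta [231, 396] → contains → excluded.
Among candidates, earliest start is 293 → theta.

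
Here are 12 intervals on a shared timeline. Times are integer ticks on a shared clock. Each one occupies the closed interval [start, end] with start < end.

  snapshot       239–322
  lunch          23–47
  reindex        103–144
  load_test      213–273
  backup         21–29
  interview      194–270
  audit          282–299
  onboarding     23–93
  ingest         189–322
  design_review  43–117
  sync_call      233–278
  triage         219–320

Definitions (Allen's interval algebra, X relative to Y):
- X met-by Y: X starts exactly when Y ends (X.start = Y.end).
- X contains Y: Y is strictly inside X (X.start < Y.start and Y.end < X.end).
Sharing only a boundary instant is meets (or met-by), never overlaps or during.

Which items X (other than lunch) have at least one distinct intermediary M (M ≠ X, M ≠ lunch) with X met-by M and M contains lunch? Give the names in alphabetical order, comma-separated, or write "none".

none

Target lunch = [23, 47].
Intermediaries M with M contains lunch: none.
Union: none.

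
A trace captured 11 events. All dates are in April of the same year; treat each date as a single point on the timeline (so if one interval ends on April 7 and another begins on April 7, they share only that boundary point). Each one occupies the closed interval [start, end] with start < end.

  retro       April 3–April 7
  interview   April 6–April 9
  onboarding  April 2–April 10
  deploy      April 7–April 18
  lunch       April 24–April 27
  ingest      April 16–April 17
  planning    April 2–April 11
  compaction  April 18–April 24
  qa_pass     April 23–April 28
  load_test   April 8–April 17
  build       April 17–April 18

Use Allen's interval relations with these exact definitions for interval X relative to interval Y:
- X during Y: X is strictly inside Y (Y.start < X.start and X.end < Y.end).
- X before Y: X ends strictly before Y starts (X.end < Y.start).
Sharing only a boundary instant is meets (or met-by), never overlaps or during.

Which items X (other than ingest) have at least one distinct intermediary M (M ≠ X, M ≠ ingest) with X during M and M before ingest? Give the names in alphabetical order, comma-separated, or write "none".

Target ingest = [April 16, April 17].
Intermediaries M with M before ingest: interview, onboarding, planning, retro.
Via interview — items with X during interview: none.
Via onboarding — items with X during onboarding: interview, retro.
Via planning — items with X during planning: interview, retro.
Via retro — items with X during retro: none.
Union: interview, retro.

interview, retro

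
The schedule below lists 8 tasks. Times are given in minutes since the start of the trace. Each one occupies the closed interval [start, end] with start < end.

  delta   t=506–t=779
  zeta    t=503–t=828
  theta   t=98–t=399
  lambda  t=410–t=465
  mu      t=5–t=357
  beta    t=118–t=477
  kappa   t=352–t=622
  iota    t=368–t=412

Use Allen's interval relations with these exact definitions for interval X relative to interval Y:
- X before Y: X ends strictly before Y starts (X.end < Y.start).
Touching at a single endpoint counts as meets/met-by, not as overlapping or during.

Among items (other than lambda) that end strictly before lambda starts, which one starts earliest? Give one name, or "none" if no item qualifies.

mu

Target lambda = [t=410, t=465].
beta [t=118, t=477] → contains → excluded.
delta [t=506, t=779] → after → excluded.
iota [t=368, t=412] → overlaps → excluded.
kappa [t=352, t=622] → contains → excluded.
mu [t=5, t=357] → before → candidate.
theta [t=98, t=399] → before → candidate.
zeta [t=503, t=828] → after → excluded.
Among candidates, earliest start is t=5 → mu.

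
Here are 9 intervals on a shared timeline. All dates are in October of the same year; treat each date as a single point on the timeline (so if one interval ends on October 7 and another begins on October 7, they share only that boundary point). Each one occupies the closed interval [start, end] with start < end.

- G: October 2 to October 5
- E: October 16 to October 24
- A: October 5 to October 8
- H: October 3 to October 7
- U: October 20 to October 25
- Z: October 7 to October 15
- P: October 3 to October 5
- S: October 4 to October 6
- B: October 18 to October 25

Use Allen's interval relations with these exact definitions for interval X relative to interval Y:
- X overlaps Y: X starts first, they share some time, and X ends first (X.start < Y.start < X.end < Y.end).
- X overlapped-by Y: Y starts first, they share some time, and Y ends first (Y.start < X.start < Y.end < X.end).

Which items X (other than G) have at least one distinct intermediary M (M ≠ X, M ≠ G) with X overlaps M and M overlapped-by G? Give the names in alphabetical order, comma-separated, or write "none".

P

Target G = [October 2, October 5].
Intermediaries M with M overlapped-by G: H, S.
Via H — items with X overlaps H: none.
Via S — items with X overlaps S: P.
Union: P.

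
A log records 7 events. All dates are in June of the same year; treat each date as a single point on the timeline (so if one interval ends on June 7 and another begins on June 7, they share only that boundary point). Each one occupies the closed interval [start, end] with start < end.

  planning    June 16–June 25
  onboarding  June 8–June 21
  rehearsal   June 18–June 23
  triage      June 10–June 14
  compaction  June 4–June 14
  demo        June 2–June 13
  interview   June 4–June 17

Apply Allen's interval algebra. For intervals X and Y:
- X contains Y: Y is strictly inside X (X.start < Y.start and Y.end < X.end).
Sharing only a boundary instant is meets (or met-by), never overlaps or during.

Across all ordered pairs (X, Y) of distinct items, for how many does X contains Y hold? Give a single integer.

3

Checking all 42 ordered pairs for relation 'contains'; matching pairs in alphabetical order:
(interview, triage): interview contains triage ✓
(onboarding, triage): onboarding contains triage ✓
(planning, rehearsal): planning contains rehearsal ✓
Count: 3.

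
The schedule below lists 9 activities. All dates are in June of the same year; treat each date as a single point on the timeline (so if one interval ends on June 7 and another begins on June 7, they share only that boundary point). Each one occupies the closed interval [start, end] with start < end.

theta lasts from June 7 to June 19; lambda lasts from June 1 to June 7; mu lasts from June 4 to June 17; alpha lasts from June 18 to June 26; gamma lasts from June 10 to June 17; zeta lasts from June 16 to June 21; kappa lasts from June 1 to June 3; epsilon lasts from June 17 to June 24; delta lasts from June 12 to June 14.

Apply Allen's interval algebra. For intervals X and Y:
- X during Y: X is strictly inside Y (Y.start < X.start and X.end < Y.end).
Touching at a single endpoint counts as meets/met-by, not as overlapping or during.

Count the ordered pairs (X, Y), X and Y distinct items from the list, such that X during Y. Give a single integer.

4

Checking all 72 ordered pairs for relation 'during'; matching pairs in alphabetical order:
(delta, gamma): delta during gamma ✓
(delta, mu): delta during mu ✓
(delta, theta): delta during theta ✓
(gamma, theta): gamma during theta ✓
Count: 4.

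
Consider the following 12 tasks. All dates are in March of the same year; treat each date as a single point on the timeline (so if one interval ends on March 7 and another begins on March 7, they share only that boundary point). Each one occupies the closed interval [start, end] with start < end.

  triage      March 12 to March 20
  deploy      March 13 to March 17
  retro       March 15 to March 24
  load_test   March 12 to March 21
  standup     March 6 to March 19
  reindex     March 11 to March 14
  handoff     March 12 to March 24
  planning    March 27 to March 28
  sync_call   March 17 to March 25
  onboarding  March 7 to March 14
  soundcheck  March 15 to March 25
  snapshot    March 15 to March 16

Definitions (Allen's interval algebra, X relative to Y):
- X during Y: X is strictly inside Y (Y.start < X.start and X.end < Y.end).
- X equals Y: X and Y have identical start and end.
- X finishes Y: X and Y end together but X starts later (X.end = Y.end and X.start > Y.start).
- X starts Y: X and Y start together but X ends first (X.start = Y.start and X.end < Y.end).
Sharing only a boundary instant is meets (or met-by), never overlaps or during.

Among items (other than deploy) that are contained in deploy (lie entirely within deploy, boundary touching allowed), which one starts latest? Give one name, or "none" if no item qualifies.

snapshot

Target deploy = [March 13, March 17].
handoff [March 12, March 24] → contains → excluded.
load_test [March 12, March 21] → contains → excluded.
onboarding [March 7, March 14] → overlaps → excluded.
planning [March 27, March 28] → after → excluded.
reindex [March 11, March 14] → overlaps → excluded.
retro [March 15, March 24] → overlapped-by → excluded.
snapshot [March 15, March 16] → during → candidate.
soundcheck [March 15, March 25] → overlapped-by → excluded.
standup [March 6, March 19] → contains → excluded.
sync_call [March 17, March 25] → met-by → excluded.
triage [March 12, March 20] → contains → excluded.
Among candidates, latest start is March 15 → snapshot.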